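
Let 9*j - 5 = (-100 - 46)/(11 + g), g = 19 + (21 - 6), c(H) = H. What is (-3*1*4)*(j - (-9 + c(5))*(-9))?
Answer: 58004/135 ≈ 429.66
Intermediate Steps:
g = 34 (g = 19 + 15 = 34)
j = 79/405 (j = 5/9 + ((-100 - 46)/(11 + 34))/9 = 5/9 + (-146/45)/9 = 5/9 + (-146*1/45)/9 = 5/9 + (⅑)*(-146/45) = 5/9 - 146/405 = 79/405 ≈ 0.19506)
(-3*1*4)*(j - (-9 + c(5))*(-9)) = (-3*1*4)*(79/405 - (-9 + 5)*(-9)) = (-3*4)*(79/405 - (-4)*(-9)) = -12*(79/405 - 1*36) = -12*(79/405 - 36) = -12*(-14501/405) = 58004/135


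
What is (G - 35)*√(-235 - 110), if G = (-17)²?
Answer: 254*I*√345 ≈ 4717.8*I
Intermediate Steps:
G = 289
(G - 35)*√(-235 - 110) = (289 - 35)*√(-235 - 110) = 254*√(-345) = 254*(I*√345) = 254*I*√345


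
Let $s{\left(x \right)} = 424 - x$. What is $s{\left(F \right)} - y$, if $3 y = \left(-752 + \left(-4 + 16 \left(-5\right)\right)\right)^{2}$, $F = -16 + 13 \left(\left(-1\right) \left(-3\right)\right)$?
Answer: $- \frac{697693}{3} \approx -2.3256 \cdot 10^{5}$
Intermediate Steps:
$F = 23$ ($F = -16 + 13 \cdot 3 = -16 + 39 = 23$)
$y = \frac{698896}{3}$ ($y = \frac{\left(-752 + \left(-4 + 16 \left(-5\right)\right)\right)^{2}}{3} = \frac{\left(-752 - 84\right)^{2}}{3} = \frac{\left(-836\right)^{2}}{3} = \frac{1}{3} \cdot 698896 = \frac{698896}{3} \approx 2.3297 \cdot 10^{5}$)
$s{\left(F \right)} - y = \left(424 - 23\right) - \frac{698896}{3} = 401 - \frac{698896}{3} = - \frac{697693}{3}$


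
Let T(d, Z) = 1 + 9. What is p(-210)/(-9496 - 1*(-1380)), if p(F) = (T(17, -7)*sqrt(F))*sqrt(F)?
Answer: 525/2029 ≈ 0.25875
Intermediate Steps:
T(d, Z) = 10
p(F) = 10*F (p(F) = (10*sqrt(F))*sqrt(F) = 10*F)
p(-210)/(-9496 - 1*(-1380)) = (10*(-210))/(-9496 - 1*(-1380)) = -2100/(-9496 + 1380) = -2100/(-8116) = -2100*(-1/8116) = 525/2029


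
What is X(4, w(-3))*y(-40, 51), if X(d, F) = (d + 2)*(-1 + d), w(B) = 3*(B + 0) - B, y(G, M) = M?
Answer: 918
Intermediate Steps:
w(B) = 2*B (w(B) = 3*B - B = 2*B)
X(d, F) = (-1 + d)*(2 + d) (X(d, F) = (2 + d)*(-1 + d) = (-1 + d)*(2 + d))
X(4, w(-3))*y(-40, 51) = (-2 + 4 + 4**2)*51 = (-2 + 4 + 16)*51 = 18*51 = 918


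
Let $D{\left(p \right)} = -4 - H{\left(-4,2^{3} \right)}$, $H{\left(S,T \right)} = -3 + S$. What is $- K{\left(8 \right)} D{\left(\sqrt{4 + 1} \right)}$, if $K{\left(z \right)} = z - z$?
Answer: $0$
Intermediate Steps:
$K{\left(z \right)} = 0$
$D{\left(p \right)} = 3$ ($D{\left(p \right)} = -4 - \left(-3 - 4\right) = -4 - -7 = -4 + 7 = 3$)
$- K{\left(8 \right)} D{\left(\sqrt{4 + 1} \right)} = \left(-1\right) 0 \cdot 3 = 0 \cdot 3 = 0$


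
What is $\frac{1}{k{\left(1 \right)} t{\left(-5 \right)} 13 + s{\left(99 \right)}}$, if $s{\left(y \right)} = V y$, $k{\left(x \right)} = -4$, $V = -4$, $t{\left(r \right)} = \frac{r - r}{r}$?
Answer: $- \frac{1}{396} \approx -0.0025253$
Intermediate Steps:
$t{\left(r \right)} = 0$ ($t{\left(r \right)} = \frac{0}{r} = 0$)
$s{\left(y \right)} = - 4 y$
$\frac{1}{k{\left(1 \right)} t{\left(-5 \right)} 13 + s{\left(99 \right)}} = \frac{1}{\left(-4\right) 0 \cdot 13 - 396} = \frac{1}{0 \cdot 13 - 396} = \frac{1}{0 - 396} = \frac{1}{-396} = - \frac{1}{396}$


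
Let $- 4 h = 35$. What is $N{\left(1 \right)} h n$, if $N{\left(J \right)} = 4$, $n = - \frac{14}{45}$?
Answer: $\frac{98}{9} \approx 10.889$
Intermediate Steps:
$h = - \frac{35}{4}$ ($h = \left(- \frac{1}{4}\right) 35 = - \frac{35}{4} \approx -8.75$)
$n = - \frac{14}{45}$ ($n = \left(-14\right) \frac{1}{45} = - \frac{14}{45} \approx -0.31111$)
$N{\left(1 \right)} h n = 4 \left(- \frac{35}{4}\right) \left(- \frac{14}{45}\right) = \left(-35\right) \left(- \frac{14}{45}\right) = \frac{98}{9}$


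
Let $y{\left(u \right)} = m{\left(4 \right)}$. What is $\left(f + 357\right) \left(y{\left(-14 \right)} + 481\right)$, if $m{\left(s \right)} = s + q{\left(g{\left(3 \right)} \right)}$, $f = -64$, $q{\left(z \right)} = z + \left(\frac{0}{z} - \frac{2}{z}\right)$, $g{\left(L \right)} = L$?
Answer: $\frac{428366}{3} \approx 1.4279 \cdot 10^{5}$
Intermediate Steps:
$q{\left(z \right)} = z - \frac{2}{z}$ ($q{\left(z \right)} = z + \left(0 - \frac{2}{z}\right) = z - \frac{2}{z}$)
$m{\left(s \right)} = \frac{7}{3} + s$ ($m{\left(s \right)} = s + \left(3 - \frac{2}{3}\right) = s + \frac{7}{3} = \frac{7}{3} + s$)
$y{\left(u \right)} = \frac{19}{3}$ ($y{\left(u \right)} = \frac{7}{3} + 4 = \frac{19}{3}$)
$\left(f + 357\right) \left(y{\left(-14 \right)} + 481\right) = \left(-64 + 357\right) \left(\frac{19}{3} + 481\right) = 293 \cdot \frac{1462}{3} = \frac{428366}{3}$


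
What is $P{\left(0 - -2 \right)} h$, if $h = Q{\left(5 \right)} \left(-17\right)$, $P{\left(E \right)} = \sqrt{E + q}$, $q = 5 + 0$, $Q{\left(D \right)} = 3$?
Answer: $- 51 \sqrt{7} \approx -134.93$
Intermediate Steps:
$q = 5$
$P{\left(E \right)} = \sqrt{5 + E}$ ($P{\left(E \right)} = \sqrt{E + 5} = \sqrt{5 + E}$)
$h = -51$ ($h = 3 \left(-17\right) = -51$)
$P{\left(0 - -2 \right)} h = \sqrt{5 + \left(0 - -2\right)} \left(-51\right) = \sqrt{5 + \left(0 + 2\right)} \left(-51\right) = \sqrt{5 + 2} \left(-51\right) = \sqrt{7} \left(-51\right) = - 51 \sqrt{7}$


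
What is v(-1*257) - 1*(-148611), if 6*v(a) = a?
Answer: 891409/6 ≈ 1.4857e+5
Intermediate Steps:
v(a) = a/6
v(-1*257) - 1*(-148611) = (-1*257)/6 - 1*(-148611) = (⅙)*(-257) + 148611 = -257/6 + 148611 = 891409/6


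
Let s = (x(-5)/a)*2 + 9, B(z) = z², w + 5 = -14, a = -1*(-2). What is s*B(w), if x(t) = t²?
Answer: 12274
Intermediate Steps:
a = 2
w = -19 (w = -5 - 14 = -19)
s = 34 (s = ((-5)²/2)*2 + 9 = (25*(½))*2 + 9 = (25/2)*2 + 9 = 25 + 9 = 34)
s*B(w) = 34*(-19)² = 34*361 = 12274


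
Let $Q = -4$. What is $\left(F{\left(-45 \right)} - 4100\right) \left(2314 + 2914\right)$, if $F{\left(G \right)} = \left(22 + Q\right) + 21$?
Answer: $-21230908$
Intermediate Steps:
$F{\left(G \right)} = 39$ ($F{\left(G \right)} = \left(22 - 4\right) + 21 = 18 + 21 = 39$)
$\left(F{\left(-45 \right)} - 4100\right) \left(2314 + 2914\right) = \left(39 - 4100\right) \left(2314 + 2914\right) = \left(-4061\right) 5228 = -21230908$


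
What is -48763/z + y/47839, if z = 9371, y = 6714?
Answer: -2269856263/448299269 ≈ -5.0633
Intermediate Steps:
-48763/z + y/47839 = -48763/9371 + 6714/47839 = -2269856263/448299269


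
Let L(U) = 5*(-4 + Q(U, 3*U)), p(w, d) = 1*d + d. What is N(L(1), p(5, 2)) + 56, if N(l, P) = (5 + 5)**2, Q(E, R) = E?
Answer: 156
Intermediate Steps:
p(w, d) = 2*d (p(w, d) = d + d = 2*d)
L(U) = -20 + 5*U (L(U) = 5*(-4 + U) = -20 + 5*U)
N(l, P) = 100 (N(l, P) = 10**2 = 100)
N(L(1), p(5, 2)) + 56 = 100 + 56 = 156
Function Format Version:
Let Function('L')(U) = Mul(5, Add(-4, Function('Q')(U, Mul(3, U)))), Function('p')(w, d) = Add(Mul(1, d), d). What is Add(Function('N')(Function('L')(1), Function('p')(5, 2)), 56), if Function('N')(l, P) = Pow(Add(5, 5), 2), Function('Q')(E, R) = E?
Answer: 156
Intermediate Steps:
Function('p')(w, d) = Mul(2, d) (Function('p')(w, d) = Add(d, d) = Mul(2, d))
Function('L')(U) = Add(-20, Mul(5, U)) (Function('L')(U) = Mul(5, Add(-4, U)) = Add(-20, Mul(5, U)))
Function('N')(l, P) = 100 (Function('N')(l, P) = Pow(10, 2) = 100)
Add(Function('N')(Function('L')(1), Function('p')(5, 2)), 56) = Add(100, 56) = 156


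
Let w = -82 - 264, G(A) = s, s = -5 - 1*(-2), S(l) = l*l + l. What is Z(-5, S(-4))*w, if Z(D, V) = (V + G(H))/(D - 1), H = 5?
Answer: 519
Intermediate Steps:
S(l) = l + l**2 (S(l) = l**2 + l = l + l**2)
s = -3 (s = -5 + 2 = -3)
G(A) = -3
w = -346
Z(D, V) = (-3 + V)/(-1 + D) (Z(D, V) = (V - 3)/(D - 1) = (-3 + V)/(-1 + D))
Z(-5, S(-4))*w = ((-3 - 4*(1 - 4))/(-1 - 5))*(-346) = ((-3 - 4*(-3))/(-6))*(-346) = -(-3 + 12)/6*(-346) = -1/6*9*(-346) = -3/2*(-346) = 519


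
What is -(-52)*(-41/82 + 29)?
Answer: 1482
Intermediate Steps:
-(-52)*(-41/82 + 29) = -(-52)*(-41*1/82 + 29) = -(-52)*(-½ + 29) = -(-52)*57/2 = -1*(-1482) = 1482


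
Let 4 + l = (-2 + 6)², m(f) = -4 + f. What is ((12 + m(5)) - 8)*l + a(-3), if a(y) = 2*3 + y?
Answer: 63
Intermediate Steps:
l = 12 (l = -4 + (-2 + 6)² = -4 + 4² = -4 + 16 = 12)
a(y) = 6 + y
((12 + m(5)) - 8)*l + a(-3) = ((12 + (-4 + 5)) - 8)*12 + (6 - 3) = ((12 + 1) - 8)*12 + 3 = (13 - 8)*12 + 3 = 5*12 + 3 = 60 + 3 = 63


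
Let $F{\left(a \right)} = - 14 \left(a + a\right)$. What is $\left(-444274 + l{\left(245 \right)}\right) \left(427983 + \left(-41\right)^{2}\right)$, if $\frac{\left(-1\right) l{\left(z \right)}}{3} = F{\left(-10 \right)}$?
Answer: $-191249461696$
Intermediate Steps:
$F{\left(a \right)} = - 28 a$ ($F{\left(a \right)} = - 14 \cdot 2 a = - 28 a$)
$l{\left(z \right)} = -840$ ($l{\left(z \right)} = - 3 \left(\left(-28\right) \left(-10\right)\right) = \left(-3\right) 280 = -840$)
$\left(-444274 + l{\left(245 \right)}\right) \left(427983 + \left(-41\right)^{2}\right) = \left(-444274 - 840\right) \left(427983 + \left(-41\right)^{2}\right) = - 445114 \left(427983 + 1681\right) = \left(-445114\right) 429664 = -191249461696$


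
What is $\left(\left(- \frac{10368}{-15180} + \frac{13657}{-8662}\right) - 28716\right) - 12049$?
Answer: $- \frac{446689426087}{10957430} \approx -40766.0$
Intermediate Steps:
$\left(\left(- \frac{10368}{-15180} + \frac{13657}{-8662}\right) - 28716\right) - 12049 = \left(\left(\left(-10368\right) \left(- \frac{1}{15180}\right) + 13657 \left(- \frac{1}{8662}\right)\right) - 28716\right) - 12049 = \left(\left(\frac{864}{1265} - \frac{13657}{8662}\right) - 28716\right) - 12049 = \left(- \frac{9792137}{10957430} - 28716\right) - 12049 = - \frac{314663352017}{10957430} - 12049 = - \frac{446689426087}{10957430}$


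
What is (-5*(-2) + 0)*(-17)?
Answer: -170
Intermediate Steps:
(-5*(-2) + 0)*(-17) = (10 + 0)*(-17) = 10*(-17) = -170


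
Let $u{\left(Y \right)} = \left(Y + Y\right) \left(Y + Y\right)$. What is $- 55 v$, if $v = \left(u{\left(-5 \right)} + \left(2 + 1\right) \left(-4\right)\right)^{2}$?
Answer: $-425920$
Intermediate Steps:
$u{\left(Y \right)} = 4 Y^{2}$ ($u{\left(Y \right)} = 2 Y 2 Y = 4 Y^{2}$)
$v = 7744$ ($v = \left(4 \left(-5\right)^{2} + \left(2 + 1\right) \left(-4\right)\right)^{2} = \left(4 \cdot 25 + 3 \left(-4\right)\right)^{2} = \left(100 - 12\right)^{2} = 88^{2} = 7744$)
$- 55 v = \left(-55\right) 7744 = -425920$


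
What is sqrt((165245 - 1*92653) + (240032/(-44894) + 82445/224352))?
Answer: sqrt(12784183157534224880606)/419669112 ≈ 269.42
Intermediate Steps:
sqrt((165245 - 1*92653) + (240032/(-44894) + 82445/224352)) = sqrt((165245 - 92653) + (240032*(-1/44894) + 82445*(1/224352))) = sqrt(72592 + (-120016/22447 + 82445/224352)) = sqrt(72592 - 25075186717/5036029344) = sqrt(365550366952931/5036029344) = sqrt(12784183157534224880606)/419669112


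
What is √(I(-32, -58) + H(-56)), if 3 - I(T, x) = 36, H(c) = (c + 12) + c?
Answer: I*√133 ≈ 11.533*I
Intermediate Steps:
H(c) = 12 + 2*c (H(c) = (12 + c) + c = 12 + 2*c)
I(T, x) = -33 (I(T, x) = 3 - 1*36 = 3 - 36 = -33)
√(I(-32, -58) + H(-56)) = √(-33 + (12 + 2*(-56))) = √(-33 + (12 - 112)) = √(-33 - 100) = √(-133) = I*√133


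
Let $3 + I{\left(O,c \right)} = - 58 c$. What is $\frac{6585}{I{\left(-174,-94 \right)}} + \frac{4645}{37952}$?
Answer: $\frac{275224525}{206800448} \approx 1.3309$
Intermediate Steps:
$I{\left(O,c \right)} = -3 - 58 c$
$\frac{6585}{I{\left(-174,-94 \right)}} + \frac{4645}{37952} = \frac{6585}{-3 - -5452} + \frac{4645}{37952} = \frac{6585}{-3 + 5452} + 4645 \cdot \frac{1}{37952} = \frac{6585}{5449} + \frac{4645}{37952} = \frac{275224525}{206800448}$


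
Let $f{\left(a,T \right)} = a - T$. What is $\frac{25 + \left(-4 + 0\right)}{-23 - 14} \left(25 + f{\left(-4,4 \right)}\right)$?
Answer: $- \frac{357}{37} \approx -9.6487$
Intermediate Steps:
$\frac{25 + \left(-4 + 0\right)}{-23 - 14} \left(25 + f{\left(-4,4 \right)}\right) = \frac{25 + \left(-4 + 0\right)}{-23 - 14} \left(25 - 8\right) = \frac{25 - 4}{-37} \left(25 - 8\right) = 21 \left(- \frac{1}{37}\right) \left(25 - 8\right) = \left(- \frac{21}{37}\right) 17 = - \frac{357}{37}$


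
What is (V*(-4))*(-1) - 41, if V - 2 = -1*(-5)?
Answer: -13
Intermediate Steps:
V = 7 (V = 2 - 1*(-5) = 2 + 5 = 7)
(V*(-4))*(-1) - 41 = (7*(-4))*(-1) - 41 = -28*(-1) - 41 = 28 - 41 = -13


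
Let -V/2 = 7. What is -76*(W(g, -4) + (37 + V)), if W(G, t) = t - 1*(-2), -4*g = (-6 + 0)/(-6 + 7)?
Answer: -1596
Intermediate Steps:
V = -14 (V = -2*7 = -14)
g = 3/2 (g = -(-6 + 0)/(4*(-6 + 7)) = -(-3)/(2*1) = -(-3)/2 = -1/4*(-6) = 3/2 ≈ 1.5000)
W(G, t) = 2 + t (W(G, t) = t + 2 = 2 + t)
-76*(W(g, -4) + (37 + V)) = -76*((2 - 4) + (37 - 14)) = -76*(-2 + 23) = -76*21 = -1596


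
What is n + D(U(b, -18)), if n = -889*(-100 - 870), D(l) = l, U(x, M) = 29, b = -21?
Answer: 862359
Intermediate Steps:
n = 862330 (n = -889*(-970) = 862330)
n + D(U(b, -18)) = 862330 + 29 = 862359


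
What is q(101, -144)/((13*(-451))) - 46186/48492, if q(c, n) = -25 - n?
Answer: -138279533/142154298 ≈ -0.97274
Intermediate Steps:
q(101, -144)/((13*(-451))) - 46186/48492 = (-25 - 1*(-144))/((13*(-451))) - 46186/48492 = (-25 + 144)/(-5863) - 46186*1/48492 = 119*(-1/5863) - 23093/24246 = -119/5863 - 23093/24246 = -138279533/142154298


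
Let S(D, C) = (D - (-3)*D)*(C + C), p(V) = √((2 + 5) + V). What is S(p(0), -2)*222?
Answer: -3552*√7 ≈ -9397.7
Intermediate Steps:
p(V) = √(7 + V)
S(D, C) = 8*C*D (S(D, C) = (D + 3*D)*(2*C) = (4*D)*(2*C) = 8*C*D)
S(p(0), -2)*222 = (8*(-2)*√(7 + 0))*222 = (8*(-2)*√7)*222 = -16*√7*222 = -3552*√7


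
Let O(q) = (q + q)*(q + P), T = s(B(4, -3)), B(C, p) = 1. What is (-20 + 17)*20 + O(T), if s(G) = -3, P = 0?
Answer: -42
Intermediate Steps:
T = -3
O(q) = 2*q² (O(q) = (q + q)*(q + 0) = (2*q)*q = 2*q²)
(-20 + 17)*20 + O(T) = (-20 + 17)*20 + 2*(-3)² = -3*20 + 2*9 = -60 + 18 = -42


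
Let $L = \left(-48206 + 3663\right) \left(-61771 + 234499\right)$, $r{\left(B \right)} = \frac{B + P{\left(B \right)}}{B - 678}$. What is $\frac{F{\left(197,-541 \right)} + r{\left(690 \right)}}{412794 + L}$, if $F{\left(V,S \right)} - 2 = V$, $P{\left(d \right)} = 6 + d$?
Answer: $- \frac{629}{15386821020} \approx -4.0879 \cdot 10^{-8}$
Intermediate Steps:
$F{\left(V,S \right)} = 2 + V$
$r{\left(B \right)} = \frac{6 + 2 B}{-678 + B}$ ($r{\left(B \right)} = \frac{B + \left(6 + B\right)}{B - 678} = \frac{6 + 2 B}{-678 + B}$)
$L = -7693823304$ ($L = \left(-44543\right) 172728 = -7693823304$)
$\frac{F{\left(197,-541 \right)} + r{\left(690 \right)}}{412794 + L} = \frac{\left(2 + 197\right) + \frac{2 \left(3 + 690\right)}{-678 + 690}}{412794 - 7693823304} = \frac{199 + 2 \cdot \frac{1}{12} \cdot 693}{-7693410510} = \left(199 + 2 \cdot \frac{1}{12} \cdot 693\right) \left(- \frac{1}{7693410510}\right) = \left(199 + \frac{231}{2}\right) \left(- \frac{1}{7693410510}\right) = \frac{629}{2} \left(- \frac{1}{7693410510}\right) = - \frac{629}{15386821020}$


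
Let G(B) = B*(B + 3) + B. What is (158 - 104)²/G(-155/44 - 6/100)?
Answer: -130680000/66997 ≈ -1950.5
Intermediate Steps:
G(B) = B + B*(3 + B) (G(B) = B*(3 + B) + B = B + B*(3 + B))
(158 - 104)²/G(-155/44 - 6/100) = (158 - 104)²/(((-155/44 - 6/100)*(4 + (-155/44 - 6/100)))) = 54²/(((-155*1/44 - 6*1/100)*(4 + (-155*1/44 - 6*1/100)))) = 2916/(((-155/44 - 3/50)*(4 + (-155/44 - 3/50)))) = 2916/((-3941*(4 - 3941/1100)/1100)) = 2916/((-3941/1100*459/1100)) = 2916/(-1808919/1210000) = 2916*(-1210000/1808919) = -130680000/66997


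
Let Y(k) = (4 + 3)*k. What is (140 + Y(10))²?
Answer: 44100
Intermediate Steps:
Y(k) = 7*k
(140 + Y(10))² = (140 + 7*10)² = (140 + 70)² = 210² = 44100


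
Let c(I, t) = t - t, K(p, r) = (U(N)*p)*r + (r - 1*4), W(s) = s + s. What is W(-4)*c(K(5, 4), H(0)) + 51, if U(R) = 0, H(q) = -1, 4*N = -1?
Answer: 51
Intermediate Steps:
N = -1/4 (N = (1/4)*(-1) = -1/4 ≈ -0.25000)
W(s) = 2*s
K(p, r) = -4 + r (K(p, r) = (0*p)*r + (r - 1*4) = 0*r + (r - 4) = 0 + (-4 + r) = -4 + r)
c(I, t) = 0
W(-4)*c(K(5, 4), H(0)) + 51 = (2*(-4))*0 + 51 = -8*0 + 51 = 0 + 51 = 51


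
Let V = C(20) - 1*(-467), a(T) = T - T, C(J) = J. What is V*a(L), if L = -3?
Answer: 0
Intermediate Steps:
a(T) = 0
V = 487 (V = 20 - 1*(-467) = 20 + 467 = 487)
V*a(L) = 487*0 = 0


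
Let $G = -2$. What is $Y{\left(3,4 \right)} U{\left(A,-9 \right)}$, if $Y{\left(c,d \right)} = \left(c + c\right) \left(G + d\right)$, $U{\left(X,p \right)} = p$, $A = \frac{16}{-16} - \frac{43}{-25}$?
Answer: $-108$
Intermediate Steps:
$A = \frac{18}{25}$ ($A = 16 \left(- \frac{1}{16}\right) - - \frac{43}{25} = -1 + \frac{43}{25} = \frac{18}{25} \approx 0.72$)
$Y{\left(c,d \right)} = 2 c \left(-2 + d\right)$ ($Y{\left(c,d \right)} = \left(c + c\right) \left(-2 + d\right) = 2 c \left(-2 + d\right)$)
$Y{\left(3,4 \right)} U{\left(A,-9 \right)} = 2 \cdot 3 \left(-2 + 4\right) \left(-9\right) = 2 \cdot 3 \cdot 2 \left(-9\right) = 12 \left(-9\right) = -108$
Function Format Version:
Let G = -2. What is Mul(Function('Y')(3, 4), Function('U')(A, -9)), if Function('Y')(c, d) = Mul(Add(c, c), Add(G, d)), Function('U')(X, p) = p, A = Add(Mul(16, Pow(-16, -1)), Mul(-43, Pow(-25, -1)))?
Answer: -108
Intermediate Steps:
A = Rational(18, 25) (A = Add(Mul(16, Rational(-1, 16)), Mul(-43, Rational(-1, 25))) = Add(-1, Rational(43, 25)) = Rational(18, 25) ≈ 0.72000)
Function('Y')(c, d) = Mul(2, c, Add(-2, d)) (Function('Y')(c, d) = Mul(Add(c, c), Add(-2, d)) = Mul(Mul(2, c), Add(-2, d)) = Mul(2, c, Add(-2, d)))
Mul(Function('Y')(3, 4), Function('U')(A, -9)) = Mul(Mul(2, 3, Add(-2, 4)), -9) = Mul(Mul(2, 3, 2), -9) = Mul(12, -9) = -108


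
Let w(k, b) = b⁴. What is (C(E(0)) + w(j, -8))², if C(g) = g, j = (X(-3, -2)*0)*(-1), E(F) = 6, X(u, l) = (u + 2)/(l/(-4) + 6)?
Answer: 16826404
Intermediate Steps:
X(u, l) = (2 + u)/(6 - l/4) (X(u, l) = (2 + u)/(l*(-¼) + 6) = (2 + u)/(-l/4 + 6) = (2 + u)/(6 - l/4))
j = 0 (j = ((4*(-2 - 1*(-3))/(-24 - 2))*0)*(-1) = ((4*(-2 + 3)/(-26))*0)*(-1) = ((4*(-1/26)*1)*0)*(-1) = -2/13*0*(-1) = 0*(-1) = 0)
(C(E(0)) + w(j, -8))² = (6 + (-8)⁴)² = (6 + 4096)² = 4102² = 16826404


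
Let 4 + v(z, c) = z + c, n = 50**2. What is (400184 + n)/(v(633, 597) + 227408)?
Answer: 201342/114317 ≈ 1.7613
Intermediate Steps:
n = 2500
v(z, c) = -4 + c + z (v(z, c) = -4 + (z + c) = -4 + (c + z) = -4 + c + z)
(400184 + n)/(v(633, 597) + 227408) = (400184 + 2500)/((-4 + 597 + 633) + 227408) = 402684/(1226 + 227408) = 402684/228634 = 402684*(1/228634) = 201342/114317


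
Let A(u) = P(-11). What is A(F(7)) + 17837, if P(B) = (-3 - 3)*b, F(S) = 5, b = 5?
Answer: 17807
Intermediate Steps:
P(B) = -30 (P(B) = (-3 - 3)*5 = -6*5 = -30)
A(u) = -30
A(F(7)) + 17837 = -30 + 17837 = 17807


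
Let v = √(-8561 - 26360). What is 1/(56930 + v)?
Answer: 56930/3241059821 - I*√34921/3241059821 ≈ 1.7565e-5 - 5.7658e-8*I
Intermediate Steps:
v = I*√34921 (v = √(-34921) = I*√34921 ≈ 186.87*I)
1/(56930 + v) = 1/(56930 + I*√34921)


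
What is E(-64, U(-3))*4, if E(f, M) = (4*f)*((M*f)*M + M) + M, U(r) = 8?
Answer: 4186144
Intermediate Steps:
E(f, M) = M + 4*f*(M + f*M**2) (E(f, M) = (4*f)*(f*M**2 + M) + M = (4*f)*(M + f*M**2) + M = 4*f*(M + f*M**2) + M = M + 4*f*(M + f*M**2))
E(-64, U(-3))*4 = (8*(1 + 4*(-64) + 4*8*(-64)**2))*4 = (8*(1 - 256 + 4*8*4096))*4 = (8*(1 - 256 + 131072))*4 = (8*130817)*4 = 1046536*4 = 4186144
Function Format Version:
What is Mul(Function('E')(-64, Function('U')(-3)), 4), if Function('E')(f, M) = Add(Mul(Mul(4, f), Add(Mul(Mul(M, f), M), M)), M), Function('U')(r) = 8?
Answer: 4186144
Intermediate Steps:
Function('E')(f, M) = Add(M, Mul(4, f, Add(M, Mul(f, Pow(M, 2))))) (Function('E')(f, M) = Add(Mul(Mul(4, f), Add(Mul(f, Pow(M, 2)), M)), M) = Add(Mul(Mul(4, f), Add(M, Mul(f, Pow(M, 2)))), M) = Add(Mul(4, f, Add(M, Mul(f, Pow(M, 2)))), M) = Add(M, Mul(4, f, Add(M, Mul(f, Pow(M, 2))))))
Mul(Function('E')(-64, Function('U')(-3)), 4) = Mul(Mul(8, Add(1, Mul(4, -64), Mul(4, 8, Pow(-64, 2)))), 4) = Mul(Mul(8, Add(1, -256, Mul(4, 8, 4096))), 4) = Mul(Mul(8, Add(1, -256, 131072)), 4) = Mul(Mul(8, 130817), 4) = Mul(1046536, 4) = 4186144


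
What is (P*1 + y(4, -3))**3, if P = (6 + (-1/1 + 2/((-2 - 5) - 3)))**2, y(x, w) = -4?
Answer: 107850176/15625 ≈ 6902.4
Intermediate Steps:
P = 576/25 (P = (6 + (-1*1 + 2/(-7 - 3)))**2 = (6 + (-1 + 2/(-10)))**2 = (6 + (-1 + 2*(-1/10)))**2 = (6 + (-1 - 1/5))**2 = (6 - 6/5)**2 = (24/5)**2 = 576/25 ≈ 23.040)
(P*1 + y(4, -3))**3 = ((576/25)*1 - 4)**3 = (576/25 - 4)**3 = (476/25)**3 = 107850176/15625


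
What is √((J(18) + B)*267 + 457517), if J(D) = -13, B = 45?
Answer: √466061 ≈ 682.69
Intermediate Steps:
√((J(18) + B)*267 + 457517) = √((-13 + 45)*267 + 457517) = √(32*267 + 457517) = √(8544 + 457517) = √466061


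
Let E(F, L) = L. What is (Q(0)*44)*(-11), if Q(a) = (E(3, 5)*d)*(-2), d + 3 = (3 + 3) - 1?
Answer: 9680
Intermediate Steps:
d = 2 (d = -3 + ((3 + 3) - 1) = -3 + (6 - 1) = -3 + 5 = 2)
Q(a) = -20 (Q(a) = (5*2)*(-2) = 10*(-2) = -20)
(Q(0)*44)*(-11) = -20*44*(-11) = -880*(-11) = 9680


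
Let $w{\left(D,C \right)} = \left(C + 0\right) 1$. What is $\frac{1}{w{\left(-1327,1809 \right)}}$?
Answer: $\frac{1}{1809} \approx 0.00055279$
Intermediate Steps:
$w{\left(D,C \right)} = C$ ($w{\left(D,C \right)} = C 1 = C$)
$\frac{1}{w{\left(-1327,1809 \right)}} = \frac{1}{1809}$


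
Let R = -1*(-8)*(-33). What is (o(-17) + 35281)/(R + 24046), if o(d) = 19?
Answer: 17650/11891 ≈ 1.4843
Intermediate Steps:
R = -264 (R = 8*(-33) = -264)
(o(-17) + 35281)/(R + 24046) = (19 + 35281)/(-264 + 24046) = 35300/23782 = 35300*(1/23782) = 17650/11891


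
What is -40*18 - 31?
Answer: -751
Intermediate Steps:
-40*18 - 31 = -20*36 - 31 = -720 - 31 = -751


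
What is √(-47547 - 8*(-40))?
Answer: I*√47227 ≈ 217.32*I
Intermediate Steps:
√(-47547 - 8*(-40)) = √(-47547 + 320) = √(-47227) = I*√47227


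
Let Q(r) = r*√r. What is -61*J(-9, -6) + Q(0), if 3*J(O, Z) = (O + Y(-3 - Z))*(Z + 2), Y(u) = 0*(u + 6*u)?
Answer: -732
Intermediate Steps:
Y(u) = 0 (Y(u) = 0*(7*u) = 0)
Q(r) = r^(3/2)
J(O, Z) = O*(2 + Z)/3 (J(O, Z) = ((O + 0)*(Z + 2))/3 = (O*(2 + Z))/3 = O*(2 + Z)/3)
-61*J(-9, -6) + Q(0) = -61*(-9)*(2 - 6)/3 + 0^(3/2) = -61*(-9)*(-4)/3 + 0 = -61*12 + 0 = -732 + 0 = -732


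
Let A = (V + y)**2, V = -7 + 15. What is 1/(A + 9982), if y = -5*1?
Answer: 1/9991 ≈ 0.00010009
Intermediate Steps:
y = -5
V = 8
A = 9 (A = (8 - 5)**2 = 3**2 = 9)
1/(A + 9982) = 1/(9 + 9982) = 1/9991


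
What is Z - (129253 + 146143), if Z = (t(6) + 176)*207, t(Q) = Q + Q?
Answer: -236480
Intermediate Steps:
t(Q) = 2*Q
Z = 38916 (Z = (2*6 + 176)*207 = (12 + 176)*207 = 188*207 = 38916)
Z - (129253 + 146143) = 38916 - (129253 + 146143) = 38916 - 1*275396 = 38916 - 275396 = -236480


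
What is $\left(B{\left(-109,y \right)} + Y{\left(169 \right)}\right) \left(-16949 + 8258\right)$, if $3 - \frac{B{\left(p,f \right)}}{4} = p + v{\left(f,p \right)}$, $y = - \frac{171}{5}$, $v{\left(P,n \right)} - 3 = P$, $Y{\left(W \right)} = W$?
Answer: $- \frac{32234919}{5} \approx -6.447 \cdot 10^{6}$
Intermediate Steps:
$v{\left(P,n \right)} = 3 + P$
$y = - \frac{171}{5}$ ($y = \left(-171\right) \frac{1}{5} = - \frac{171}{5} \approx -34.2$)
$B{\left(p,f \right)} = - 4 f - 4 p$ ($B{\left(p,f \right)} = 12 - 4 \left(p + \left(3 + f\right)\right) = 12 - 4 \left(3 + f + p\right) = 12 - \left(12 + 4 f + 4 p\right) = - 4 f - 4 p$)
$\left(B{\left(-109,y \right)} + Y{\left(169 \right)}\right) \left(-16949 + 8258\right) = \left(\left(\left(-4\right) \left(- \frac{171}{5}\right) - -436\right) + 169\right) \left(-16949 + 8258\right) = \left(\left(\frac{684}{5} + 436\right) + 169\right) \left(-8691\right) = \left(\frac{2864}{5} + 169\right) \left(-8691\right) = \frac{3709}{5} \left(-8691\right) = - \frac{32234919}{5}$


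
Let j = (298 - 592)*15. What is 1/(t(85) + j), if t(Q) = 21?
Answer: -1/4389 ≈ -0.00022784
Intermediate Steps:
j = -4410 (j = -294*15 = -4410)
1/(t(85) + j) = 1/(21 - 4410) = 1/(-4389) = -1/4389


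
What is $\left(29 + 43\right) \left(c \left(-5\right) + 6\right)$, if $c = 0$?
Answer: $432$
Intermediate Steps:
$\left(29 + 43\right) \left(c \left(-5\right) + 6\right) = \left(29 + 43\right) \left(0 \left(-5\right) + 6\right) = 72 \left(0 + 6\right) = 72 \cdot 6 = 432$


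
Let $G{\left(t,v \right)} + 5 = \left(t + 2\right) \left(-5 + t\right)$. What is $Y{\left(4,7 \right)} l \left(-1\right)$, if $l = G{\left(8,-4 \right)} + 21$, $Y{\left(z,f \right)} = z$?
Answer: $-184$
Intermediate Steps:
$G{\left(t,v \right)} = -5 + \left(-5 + t\right) \left(2 + t\right)$ ($G{\left(t,v \right)} = -5 + \left(t + 2\right) \left(-5 + t\right) = -5 + \left(2 + t\right) \left(-5 + t\right) = -5 + \left(-5 + t\right) \left(2 + t\right)$)
$l = 46$ ($l = \left(-15 + 8^{2} - 24\right) + 21 = \left(-15 + 64 - 24\right) + 21 = 25 + 21 = 46$)
$Y{\left(4,7 \right)} l \left(-1\right) = 4 \cdot 46 \left(-1\right) = 184 \left(-1\right) = -184$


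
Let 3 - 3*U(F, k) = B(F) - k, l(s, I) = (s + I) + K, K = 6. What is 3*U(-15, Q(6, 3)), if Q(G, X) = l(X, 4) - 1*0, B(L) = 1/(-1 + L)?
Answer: 257/16 ≈ 16.063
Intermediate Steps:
l(s, I) = 6 + I + s (l(s, I) = (s + I) + 6 = (I + s) + 6 = 6 + I + s)
Q(G, X) = 10 + X (Q(G, X) = (6 + 4 + X) - 1*0 = (10 + X) + 0 = 10 + X)
U(F, k) = 1 - 1/(3*(-1 + F)) + k/3 (U(F, k) = 1 - (1/(-1 + F) - k)/3 = 1 + (-1/(3*(-1 + F)) + k/3) = 1 - 1/(3*(-1 + F)) + k/3)
3*U(-15, Q(6, 3)) = 3*((-1 + (-1 - 15)*(3 + (10 + 3)))/(3*(-1 - 15))) = 3*((1/3)*(-1 - 16*(3 + 13))/(-16)) = 3*((1/3)*(-1/16)*(-1 - 16*16)) = 3*((1/3)*(-1/16)*(-1 - 256)) = 3*((1/3)*(-1/16)*(-257)) = 3*(257/48) = 257/16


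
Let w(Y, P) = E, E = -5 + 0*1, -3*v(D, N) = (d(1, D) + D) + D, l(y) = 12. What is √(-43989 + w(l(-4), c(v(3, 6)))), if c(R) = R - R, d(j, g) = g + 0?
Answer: I*√43994 ≈ 209.75*I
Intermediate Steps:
d(j, g) = g
v(D, N) = -D (v(D, N) = -((D + D) + D)/3 = -(2*D + D)/3 = -D)
c(R) = 0
E = -5 (E = -5 + 0 = -5)
w(Y, P) = -5
√(-43989 + w(l(-4), c(v(3, 6)))) = √(-43989 - 5) = √(-43994) = I*√43994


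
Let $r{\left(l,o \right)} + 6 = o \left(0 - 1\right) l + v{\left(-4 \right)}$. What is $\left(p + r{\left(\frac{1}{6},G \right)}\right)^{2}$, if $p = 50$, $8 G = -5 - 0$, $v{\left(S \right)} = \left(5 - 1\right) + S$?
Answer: $\frac{4481689}{2304} \approx 1945.2$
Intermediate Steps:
$v{\left(S \right)} = 4 + S$
$G = - \frac{5}{8}$ ($G = \frac{-5 - 0}{8} = \frac{-5 + 0}{8} = \frac{1}{8} \left(-5\right) = - \frac{5}{8} \approx -0.625$)
$r{\left(l,o \right)} = -6 - l o$ ($r{\left(l,o \right)} = -6 + \left(o \left(0 - 1\right) l + \left(4 - 4\right)\right) = -6 + \left(o \left(-1\right) l + 0\right) = -6 + \left(- o l + 0\right) = -6 + \left(- l o + 0\right) = -6 - l o$)
$\left(p + r{\left(\frac{1}{6},G \right)}\right)^{2} = \left(50 - \left(6 + \frac{1}{6} \left(- \frac{5}{8}\right)\right)\right)^{2} = \left(50 + \left(-6 + \frac{5}{48}\right)\right)^{2} = \left(50 - \frac{283}{48}\right)^{2} = \left(\frac{2117}{48}\right)^{2} = \frac{4481689}{2304}$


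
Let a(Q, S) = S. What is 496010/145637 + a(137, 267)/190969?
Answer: 94761418769/27812152253 ≈ 3.4072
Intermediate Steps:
496010/145637 + a(137, 267)/190969 = 496010/145637 + 267/190969 = 94761418769/27812152253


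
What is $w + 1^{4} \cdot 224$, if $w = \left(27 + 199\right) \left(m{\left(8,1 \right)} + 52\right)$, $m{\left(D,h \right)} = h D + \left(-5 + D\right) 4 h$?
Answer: $16496$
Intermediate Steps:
$m{\left(D,h \right)} = D h + h \left(-20 + 4 D\right)$ ($m{\left(D,h \right)} = D h + \left(-20 + 4 D\right) h = D h + h \left(-20 + 4 D\right)$)
$w = 16272$ ($w = \left(27 + 199\right) \left(5 \cdot 1 \left(-4 + 8\right) + 52\right) = 226 \left(5 \cdot 1 \cdot 4 + 52\right) = 226 \left(20 + 52\right) = 226 \cdot 72 = 16272$)
$w + 1^{4} \cdot 224 = 16272 + 1^{4} \cdot 224 = 16272 + 1 \cdot 224 = 16272 + 224 = 16496$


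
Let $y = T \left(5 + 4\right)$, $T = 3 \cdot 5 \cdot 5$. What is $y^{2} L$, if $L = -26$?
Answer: $-11846250$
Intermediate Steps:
$T = 75$ ($T = 15 \cdot 5 = 75$)
$y = 675$ ($y = 75 \left(5 + 4\right) = 75 \cdot 9 = 675$)
$y^{2} L = 675^{2} \left(-26\right) = 455625 \left(-26\right) = -11846250$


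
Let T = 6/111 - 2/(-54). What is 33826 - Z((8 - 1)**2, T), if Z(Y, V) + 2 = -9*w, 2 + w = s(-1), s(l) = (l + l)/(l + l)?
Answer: 33819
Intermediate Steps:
s(l) = 1 (s(l) = (2*l)/((2*l)) = (2*l)*(1/(2*l)) = 1)
w = -1 (w = -2 + 1 = -1)
T = 91/999 (T = 6*(1/111) - 2*(-1/54) = 2/37 + 1/27 = 91/999 ≈ 0.091091)
Z(Y, V) = 7 (Z(Y, V) = -2 - 9*(-1) = -2 + 9 = 7)
33826 - Z((8 - 1)**2, T) = 33826 - 1*7 = 33826 - 7 = 33819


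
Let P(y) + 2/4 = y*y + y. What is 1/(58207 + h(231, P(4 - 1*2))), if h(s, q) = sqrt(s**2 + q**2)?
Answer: 232828/13552005831 - 22*sqrt(1765)/13552005831 ≈ 1.7112e-5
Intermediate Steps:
P(y) = -1/2 + y + y**2 (P(y) = -1/2 + (y*y + y) = -1/2 + (y**2 + y) = -1/2 + (y + y**2) = -1/2 + y + y**2)
h(s, q) = sqrt(q**2 + s**2)
1/(58207 + h(231, P(4 - 1*2))) = 1/(58207 + sqrt((-1/2 + (4 - 1*2) + (4 - 1*2)**2)**2 + 231**2)) = 1/(58207 + sqrt((-1/2 + (4 - 2) + (4 - 2)**2)**2 + 53361)) = 1/(58207 + sqrt((-1/2 + 2 + 2**2)**2 + 53361)) = 1/(58207 + sqrt((-1/2 + 2 + 4)**2 + 53361)) = 1/(58207 + sqrt((11/2)**2 + 53361)) = 1/(58207 + sqrt(121/4 + 53361)) = 1/(58207 + sqrt(213565/4)) = 1/(58207 + 11*sqrt(1765)/2)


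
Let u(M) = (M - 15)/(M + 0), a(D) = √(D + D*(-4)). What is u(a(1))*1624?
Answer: 1624 + 8120*I*√3 ≈ 1624.0 + 14064.0*I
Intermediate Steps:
a(D) = √3*√(-D) (a(D) = √(D - 4*D) = √(-3*D) = √3*√(-D))
u(M) = (-15 + M)/M
u(a(1))*1624 = ((-15 + √3*√(-1*1))/((√3*√(-1*1))))*1624 = ((-15 + √3*√(-1))/((√3*√(-1))))*1624 = ((-15 + √3*I)/((√3*I)))*1624 = ((-15 + I*√3)/((I*√3)))*1624 = ((-I*√3/3)*(-15 + I*√3))*1624 = -I*√3*(-15 + I*√3)/3*1624 = -1624*I*√3*(-15 + I*√3)/3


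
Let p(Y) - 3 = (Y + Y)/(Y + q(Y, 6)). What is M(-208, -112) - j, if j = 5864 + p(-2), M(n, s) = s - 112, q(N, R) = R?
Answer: -6090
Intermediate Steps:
p(Y) = 3 + 2*Y/(6 + Y) (p(Y) = 3 + (Y + Y)/(Y + 6) = 3 + (2*Y)/(6 + Y) = 3 + 2*Y/(6 + Y))
M(n, s) = -112 + s
j = 5866 (j = 5864 + (18 + 5*(-2))/(6 - 2) = 5864 + (18 - 10)/4 = 5864 + (¼)*8 = 5864 + 2 = 5866)
M(-208, -112) - j = (-112 - 112) - 1*5866 = -224 - 5866 = -6090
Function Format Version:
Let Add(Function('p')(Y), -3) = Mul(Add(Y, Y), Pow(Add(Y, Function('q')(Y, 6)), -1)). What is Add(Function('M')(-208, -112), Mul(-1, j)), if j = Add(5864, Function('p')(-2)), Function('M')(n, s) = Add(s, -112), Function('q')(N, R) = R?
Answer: -6090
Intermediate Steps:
Function('p')(Y) = Add(3, Mul(2, Y, Pow(Add(6, Y), -1))) (Function('p')(Y) = Add(3, Mul(Add(Y, Y), Pow(Add(Y, 6), -1))) = Add(3, Mul(Mul(2, Y), Pow(Add(6, Y), -1))) = Add(3, Mul(2, Y, Pow(Add(6, Y), -1))))
Function('M')(n, s) = Add(-112, s)
j = 5866 (j = Add(5864, Mul(Pow(Add(6, -2), -1), Add(18, Mul(5, -2)))) = Add(5864, Mul(Pow(4, -1), Add(18, -10))) = Add(5864, Mul(Rational(1, 4), 8)) = Add(5864, 2) = 5866)
Add(Function('M')(-208, -112), Mul(-1, j)) = Add(Add(-112, -112), Mul(-1, 5866)) = Add(-224, -5866) = -6090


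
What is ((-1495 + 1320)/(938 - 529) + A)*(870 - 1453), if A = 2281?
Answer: -543795582/409 ≈ -1.3296e+6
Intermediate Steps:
((-1495 + 1320)/(938 - 529) + A)*(870 - 1453) = ((-1495 + 1320)/(938 - 529) + 2281)*(870 - 1453) = (-175/409 + 2281)*(-583) = (932754/409)*(-583) = -543795582/409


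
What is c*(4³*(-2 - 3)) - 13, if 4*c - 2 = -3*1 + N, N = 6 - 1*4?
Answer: -93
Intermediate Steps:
N = 2 (N = 6 - 4 = 2)
c = ¼ (c = ½ + (-3*1 + 2)/4 = ½ + (-3 + 2)/4 = ½ + (¼)*(-1) = ½ - ¼ = ¼ ≈ 0.25000)
c*(4³*(-2 - 3)) - 13 = (4³*(-2 - 3))/4 - 13 = (64*(-5))/4 - 13 = (¼)*(-320) - 13 = -80 - 13 = -93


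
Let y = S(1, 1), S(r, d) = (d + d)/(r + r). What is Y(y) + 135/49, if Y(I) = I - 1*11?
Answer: -355/49 ≈ -7.2449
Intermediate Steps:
S(r, d) = d/r (S(r, d) = (2*d)/((2*r)) = (2*d)*(1/(2*r)) = d/r)
y = 1 (y = 1/1 = 1*1 = 1)
Y(I) = -11 + I (Y(I) = I - 11 = -11 + I)
Y(y) + 135/49 = (-11 + 1) + 135/49 = -10 + 135*(1/49) = -10 + 135/49 = -355/49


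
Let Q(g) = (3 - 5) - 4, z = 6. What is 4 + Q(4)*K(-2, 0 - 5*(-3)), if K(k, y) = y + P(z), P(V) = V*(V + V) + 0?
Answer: -518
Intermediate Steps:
P(V) = 2*V**2 (P(V) = V*(2*V) + 0 = 2*V**2 + 0 = 2*V**2)
Q(g) = -6 (Q(g) = -2 - 4 = -6)
K(k, y) = 72 + y (K(k, y) = y + 2*6**2 = y + 2*36 = y + 72 = 72 + y)
4 + Q(4)*K(-2, 0 - 5*(-3)) = 4 - 6*(72 + (0 - 5*(-3))) = 4 - 6*(72 + (0 + 15)) = 4 - 6*(72 + 15) = 4 - 6*87 = 4 - 522 = -518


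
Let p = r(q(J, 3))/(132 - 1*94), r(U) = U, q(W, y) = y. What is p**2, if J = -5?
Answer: 9/1444 ≈ 0.0062327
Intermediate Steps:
p = 3/38 (p = 3/(132 - 1*94) = 3/(132 - 94) = 3/38 ≈ 0.078947)
p**2 = (3/38)**2 = 9/1444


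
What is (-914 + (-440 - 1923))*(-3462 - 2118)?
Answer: 18285660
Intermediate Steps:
(-914 + (-440 - 1923))*(-3462 - 2118) = (-914 - 2363)*(-5580) = -3277*(-5580) = 18285660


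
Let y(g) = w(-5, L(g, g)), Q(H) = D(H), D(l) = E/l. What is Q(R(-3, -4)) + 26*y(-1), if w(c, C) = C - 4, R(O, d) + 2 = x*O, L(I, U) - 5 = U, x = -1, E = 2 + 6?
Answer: 8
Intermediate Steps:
E = 8
L(I, U) = 5 + U
R(O, d) = -2 - O
w(c, C) = -4 + C
D(l) = 8/l
Q(H) = 8/H
y(g) = 1 + g (y(g) = -4 + (5 + g) = 1 + g)
Q(R(-3, -4)) + 26*y(-1) = 8/(-2 - 1*(-3)) + 26*(1 - 1) = 8/(-2 + 3) + 26*0 = 8/1 + 0 = 8*1 + 0 = 8 + 0 = 8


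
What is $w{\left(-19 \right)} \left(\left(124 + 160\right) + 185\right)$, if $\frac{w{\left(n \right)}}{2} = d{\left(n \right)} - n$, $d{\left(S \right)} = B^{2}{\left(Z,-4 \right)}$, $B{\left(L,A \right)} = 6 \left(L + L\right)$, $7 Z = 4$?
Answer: $\frac{433490}{7} \approx 61927.0$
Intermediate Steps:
$Z = \frac{4}{7}$ ($Z = \frac{1}{7} \cdot 4 = \frac{4}{7} \approx 0.57143$)
$B{\left(L,A \right)} = 12 L$ ($B{\left(L,A \right)} = 6 \cdot 2 L = 12 L$)
$d{\left(S \right)} = \frac{2304}{49}$ ($d{\left(S \right)} = \left(12 \cdot \frac{4}{7}\right)^{2} = \left(\frac{48}{7}\right)^{2} = \frac{2304}{49}$)
$w{\left(n \right)} = \frac{4608}{49} - 2 n$ ($w{\left(n \right)} = 2 \left(\frac{2304}{49} - n\right) = \frac{4608}{49} - 2 n$)
$w{\left(-19 \right)} \left(\left(124 + 160\right) + 185\right) = \left(\frac{4608}{49} - -38\right) \left(\left(124 + 160\right) + 185\right) = \left(\frac{4608}{49} + 38\right) \left(284 + 185\right) = \frac{6470}{49} \cdot 469 = \frac{433490}{7}$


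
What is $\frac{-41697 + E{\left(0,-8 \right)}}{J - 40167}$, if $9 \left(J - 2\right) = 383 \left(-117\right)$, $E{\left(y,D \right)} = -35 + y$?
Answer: $\frac{10433}{11286} \approx 0.92442$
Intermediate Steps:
$J = -4977$ ($J = 2 + \frac{383 \left(-117\right)}{9} = 2 + \frac{1}{9} \left(-44811\right) = 2 - 4979 = -4977$)
$\frac{-41697 + E{\left(0,-8 \right)}}{J - 40167} = \frac{-41697 + \left(-35 + 0\right)}{-4977 - 40167} = \frac{-41697 - 35}{-45144} = \left(-41732\right) \left(- \frac{1}{45144}\right) = \frac{10433}{11286}$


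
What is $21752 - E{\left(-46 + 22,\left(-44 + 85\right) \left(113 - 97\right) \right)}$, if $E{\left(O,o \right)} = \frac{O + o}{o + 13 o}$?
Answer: $\frac{24971217}{1148} \approx 21752.0$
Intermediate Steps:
$E{\left(O,o \right)} = \frac{O + o}{14 o}$
$21752 - E{\left(-46 + 22,\left(-44 + 85\right) \left(113 - 97\right) \right)} = 21752 - \frac{\left(-46 + 22\right) + \left(-44 + 85\right) \left(113 - 97\right)}{14 \left(-44 + 85\right) \left(113 - 97\right)} = 21752 - \frac{-24 + 41 \cdot 16}{14 \cdot 41 \cdot 16} = 21752 - \frac{-24 + 656}{14 \cdot 656} = 21752 - \frac{1}{14} \cdot \frac{1}{656} \cdot 632 = 21752 - \frac{79}{1148} = \frac{24971217}{1148}$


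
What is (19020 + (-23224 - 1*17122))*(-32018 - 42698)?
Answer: 1593393416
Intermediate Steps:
(19020 + (-23224 - 1*17122))*(-32018 - 42698) = (19020 + (-23224 - 17122))*(-74716) = (19020 - 40346)*(-74716) = -21326*(-74716) = 1593393416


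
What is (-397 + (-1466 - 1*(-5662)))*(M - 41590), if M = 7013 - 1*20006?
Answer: -207360817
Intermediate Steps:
M = -12993 (M = 7013 - 20006 = -12993)
(-397 + (-1466 - 1*(-5662)))*(M - 41590) = (-397 + (-1466 - 1*(-5662)))*(-12993 - 41590) = (-397 + (-1466 + 5662))*(-54583) = (-397 + 4196)*(-54583) = 3799*(-54583) = -207360817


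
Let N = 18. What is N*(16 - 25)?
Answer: -162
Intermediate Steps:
N*(16 - 25) = 18*(16 - 25) = 18*(-9) = -162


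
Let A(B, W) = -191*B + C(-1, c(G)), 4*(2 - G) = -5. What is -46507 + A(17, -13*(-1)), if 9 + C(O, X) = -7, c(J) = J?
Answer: -49770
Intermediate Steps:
G = 13/4 (G = 2 - 1/4*(-5) = 2 + 5/4 = 13/4 ≈ 3.2500)
C(O, X) = -16 (C(O, X) = -9 - 7 = -16)
A(B, W) = -16 - 191*B (A(B, W) = -191*B - 16 = -16 - 191*B)
-46507 + A(17, -13*(-1)) = -46507 + (-16 - 191*17) = -46507 + (-16 - 3247) = -46507 - 3263 = -49770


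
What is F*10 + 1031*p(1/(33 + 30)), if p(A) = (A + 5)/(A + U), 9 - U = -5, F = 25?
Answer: 546546/883 ≈ 618.96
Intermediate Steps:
U = 14 (U = 9 - 1*(-5) = 9 + 5 = 14)
p(A) = (5 + A)/(14 + A) (p(A) = (A + 5)/(A + 14) = (5 + A)/(14 + A))
F*10 + 1031*p(1/(33 + 30)) = 25*10 + 1031*((5 + 1/(33 + 30))/(14 + 1/(33 + 30))) = 250 + 1031*((5 + 1/63)/(14 + 1/63)) = 250 + 1031*((316/63)/(883/63)) = 250 + 1031*((63/883)*(316/63)) = 250 + 1031*(316/883) = 250 + 325796/883 = 546546/883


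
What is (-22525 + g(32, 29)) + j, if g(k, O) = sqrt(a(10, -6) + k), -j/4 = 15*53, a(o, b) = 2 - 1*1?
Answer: -25705 + sqrt(33) ≈ -25699.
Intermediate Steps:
a(o, b) = 1 (a(o, b) = 2 - 1 = 1)
j = -3180 (j = -60*53 = -4*795 = -3180)
g(k, O) = sqrt(1 + k)
(-22525 + g(32, 29)) + j = (-22525 + sqrt(1 + 32)) - 3180 = (-22525 + sqrt(33)) - 3180 = -25705 + sqrt(33)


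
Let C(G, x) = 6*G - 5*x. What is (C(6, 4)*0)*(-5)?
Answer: 0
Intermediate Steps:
C(G, x) = -5*x + 6*G
(C(6, 4)*0)*(-5) = ((-5*4 + 6*6)*0)*(-5) = ((-20 + 36)*0)*(-5) = (16*0)*(-5) = 0*(-5) = 0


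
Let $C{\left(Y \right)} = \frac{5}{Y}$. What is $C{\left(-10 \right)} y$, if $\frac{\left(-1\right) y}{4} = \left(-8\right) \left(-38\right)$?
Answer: $608$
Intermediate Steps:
$y = -1216$ ($y = - 4 \left(\left(-8\right) \left(-38\right)\right) = \left(-4\right) 304 = -1216$)
$C{\left(-10 \right)} y = \frac{5}{-10} \left(-1216\right) = 5 \left(- \frac{1}{10}\right) \left(-1216\right) = \left(- \frac{1}{2}\right) \left(-1216\right) = 608$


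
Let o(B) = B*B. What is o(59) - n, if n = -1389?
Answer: 4870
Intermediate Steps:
o(B) = B**2
o(59) - n = 59**2 - 1*(-1389) = 3481 + 1389 = 4870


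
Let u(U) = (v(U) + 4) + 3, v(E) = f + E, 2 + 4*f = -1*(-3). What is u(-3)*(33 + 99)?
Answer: 561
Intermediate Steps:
f = ¼ (f = -½ + (-1*(-3))/4 = -½ + (¼)*3 = -½ + ¾ = ¼ ≈ 0.25000)
v(E) = ¼ + E
u(U) = 29/4 + U (u(U) = ((¼ + U) + 4) + 3 = (17/4 + U) + 3 = 29/4 + U)
u(-3)*(33 + 99) = (29/4 - 3)*(33 + 99) = (17/4)*132 = 561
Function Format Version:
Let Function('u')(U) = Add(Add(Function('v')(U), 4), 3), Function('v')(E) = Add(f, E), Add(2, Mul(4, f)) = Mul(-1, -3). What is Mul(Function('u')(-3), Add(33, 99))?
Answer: 561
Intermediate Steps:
f = Rational(1, 4) (f = Add(Rational(-1, 2), Mul(Rational(1, 4), Mul(-1, -3))) = Add(Rational(-1, 2), Mul(Rational(1, 4), 3)) = Add(Rational(-1, 2), Rational(3, 4)) = Rational(1, 4) ≈ 0.25000)
Function('v')(E) = Add(Rational(1, 4), E)
Function('u')(U) = Add(Rational(29, 4), U) (Function('u')(U) = Add(Add(Add(Rational(1, 4), U), 4), 3) = Add(Add(Rational(17, 4), U), 3) = Add(Rational(29, 4), U))
Mul(Function('u')(-3), Add(33, 99)) = Mul(Add(Rational(29, 4), -3), Add(33, 99)) = Mul(Rational(17, 4), 132) = 561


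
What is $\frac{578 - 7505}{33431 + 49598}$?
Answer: $- \frac{6927}{83029} \approx -0.083429$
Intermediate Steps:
$\frac{578 - 7505}{33431 + 49598} = - \frac{6927}{83029}$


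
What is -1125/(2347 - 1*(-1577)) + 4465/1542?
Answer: 876995/336156 ≈ 2.6089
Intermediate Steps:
-1125/(2347 - 1*(-1577)) + 4465/1542 = -1125/(2347 + 1577) + 4465*(1/1542) = -1125/3924 + 4465/1542 = -1125*1/3924 + 4465/1542 = -125/436 + 4465/1542 = 876995/336156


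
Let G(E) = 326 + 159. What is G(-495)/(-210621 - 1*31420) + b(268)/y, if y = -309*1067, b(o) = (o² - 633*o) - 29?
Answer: 23523563854/79801643823 ≈ 0.29478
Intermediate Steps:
b(o) = -29 + o² - 633*o
y = -329703
G(E) = 485
G(-495)/(-210621 - 1*31420) + b(268)/y = 485/(-210621 - 1*31420) + (-29 + 268² - 633*268)/(-329703) = 485/(-210621 - 31420) + (-29 + 71824 - 169644)*(-1/329703) = 485/(-242041) - 97849*(-1/329703) = 485*(-1/242041) + 97849/329703 = -485/242041 + 97849/329703 = 23523563854/79801643823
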